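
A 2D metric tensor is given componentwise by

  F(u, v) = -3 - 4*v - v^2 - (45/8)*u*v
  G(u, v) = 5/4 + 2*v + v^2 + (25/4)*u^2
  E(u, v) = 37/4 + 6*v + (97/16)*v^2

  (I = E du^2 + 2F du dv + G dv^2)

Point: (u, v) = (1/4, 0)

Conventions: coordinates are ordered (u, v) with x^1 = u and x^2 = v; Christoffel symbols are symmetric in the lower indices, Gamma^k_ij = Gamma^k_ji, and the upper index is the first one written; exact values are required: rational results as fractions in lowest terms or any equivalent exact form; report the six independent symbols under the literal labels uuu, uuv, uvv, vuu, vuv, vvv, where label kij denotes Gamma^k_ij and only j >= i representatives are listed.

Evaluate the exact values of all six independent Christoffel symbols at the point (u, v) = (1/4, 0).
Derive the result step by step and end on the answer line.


E = 37/4, F = -3, G = 105/64 at the point
E_u = 0, E_v = 6, F_u = 0, F_v = -173/32, G_u = 25/8, G_v = 2
EG - F^2 = 1581/256;  g^inv = (256/1581) * [[105/64, 3], [3, 37/4]]
first-kind symbols [ij,l] = (1/2)(d_i g_jl + d_j g_il - d_l g_ij): [uu,u] = E_u/2 = 0, [uu,v] = F_u - E_v/2 = -3, [uv,u] = E_v/2 = 3, [uv,v] = G_u/2 = 25/16, [vv,u] = F_v - G_u/2 = -223/32, [vv,v] = G_v/2 = 1
Gamma^u_ij = (G*[ij,u] - F*[ij,v])/(EG - F^2), Gamma^v_ij = (E*[ij,v] - F*[ij,u])/(EG - F^2)

Answer: Gamma_uuu = -768/527, Gamma_uuv = 820/527, Gamma_uvv = -5757/4216, Gamma_vuu = -2368/527, Gamma_vuv = 6004/1581, Gamma_vvv = -2984/1581


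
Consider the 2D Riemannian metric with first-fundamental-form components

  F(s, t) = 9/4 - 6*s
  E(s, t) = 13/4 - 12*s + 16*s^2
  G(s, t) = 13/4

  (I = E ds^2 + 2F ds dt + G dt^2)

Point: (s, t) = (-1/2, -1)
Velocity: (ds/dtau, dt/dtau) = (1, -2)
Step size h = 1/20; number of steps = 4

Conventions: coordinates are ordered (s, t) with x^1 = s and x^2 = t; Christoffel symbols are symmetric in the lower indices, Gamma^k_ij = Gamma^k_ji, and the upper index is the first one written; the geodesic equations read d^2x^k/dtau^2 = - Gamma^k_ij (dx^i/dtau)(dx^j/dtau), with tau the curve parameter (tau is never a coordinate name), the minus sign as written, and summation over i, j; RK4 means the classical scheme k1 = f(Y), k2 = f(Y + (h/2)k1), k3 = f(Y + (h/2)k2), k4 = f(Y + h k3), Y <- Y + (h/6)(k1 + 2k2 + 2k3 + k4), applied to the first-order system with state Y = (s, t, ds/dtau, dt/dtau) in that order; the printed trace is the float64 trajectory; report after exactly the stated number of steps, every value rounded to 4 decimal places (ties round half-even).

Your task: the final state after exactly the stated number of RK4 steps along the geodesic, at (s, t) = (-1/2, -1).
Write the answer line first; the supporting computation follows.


Answer: s = -0.2783, t = -1.3897, ds/dtau = 1.2402, dt/dtau = -1.8803

f(Y) = (ds/dtau, dt/dtau, -Gamma^s_ij Y'^i Y'^j, -Gamma^t_ij Y'^i Y'^j) with the Gammas evaluated at the stage position; h = 0.050000; intermediate values shown to 6 dp
step 0: s = -0.5000, t = -1.0000, ds/dtau = 1.0000, dt/dtau = -2.0000
step 1:
  k1: at (s, t) = (-0.500000, -1.000000), (ds/dtau, dt/dtau) = (1.000000, -2.000000); Gamma_sss = -0.903226, Gamma_sst = 0.000000, Gamma_stt = 0.000000, Gamma_tss = -0.387097, Gamma_tst = 0.000000, Gamma_ttt = 0.000000; k1 = (1.000000, -2.000000, 0.903226, 0.387097)
  k2: at (s, t) = (-0.475000, -1.050000), (ds/dtau, dt/dtau) = (1.022581, -1.990323); Gamma_sss = -0.918298, Gamma_sst = 0.000000, Gamma_stt = 0.000000, Gamma_tss = -0.405132, Gamma_tst = 0.000000, Gamma_ttt = 0.000000; k2 = (1.022581, -1.990323, 0.960238, 0.423635)
  k3: at (s, t) = (-0.474435, -1.049758), (ds/dtau, dt/dtau) = (1.024006, -1.989409); Gamma_sss = -0.918641, Gamma_sst = 0.000000, Gamma_stt = 0.000000, Gamma_tss = -0.405552, Gamma_tst = 0.000000, Gamma_ttt = 0.000000; k3 = (1.024006, -1.989409, 0.963276, 0.425257)
  k4: at (s, t) = (-0.448800, -1.099470), (ds/dtau, dt/dtau) = (1.048164, -1.978737); Gamma_sss = -0.934256, Gamma_sst = 0.000000, Gamma_stt = 0.000000, Gamma_tss = -0.425281, Gamma_tst = 0.000000, Gamma_ttt = 0.000000; k4 = (1.048164, -1.978737, 1.026418, 0.467233)
  Y <- Y + (h/6)(k1 + 2k2 + 2k3 + k4): s = -0.4488, t = -1.0995, ds/dtau = 1.0481, dt/dtau = -1.9787
step 2:
  k1: at (s, t) = (-0.448822, -1.099485), (ds/dtau, dt/dtau) = (1.048139, -1.978732); Gamma_sss = -0.934242, Gamma_sst = 0.000000, Gamma_stt = 0.000000, Gamma_tss = -0.425263, Gamma_tst = 0.000000, Gamma_ttt = 0.000000; k1 = (1.048139, -1.978732, 1.026354, 0.467192)
  k2: at (s, t) = (-0.422619, -1.148953), (ds/dtau, dt/dtau) = (1.073798, -1.967053); Gamma_sss = -0.950315, Gamma_sst = 0.000000, Gamma_stt = 0.000000, Gamma_tss = -0.446790, Gamma_tst = 0.000000, Gamma_ttt = 0.000000; k2 = (1.073798, -1.967053, 1.095752, 0.515167)
  k3: at (s, t) = (-0.421977, -1.148661), (ds/dtau, dt/dtau) = (1.075533, -1.965853); Gamma_sss = -0.950709, Gamma_sst = 0.000000, Gamma_stt = 0.000000, Gamma_tss = -0.447335, Gamma_tst = 0.000000, Gamma_ttt = 0.000000; k3 = (1.075533, -1.965853, 1.099752, 0.517464)
  k4: at (s, t) = (-0.395046, -1.197778), (ds/dtau, dt/dtau) = (1.103127, -1.952859); Gamma_sss = -0.967278, Gamma_sst = 0.000000, Gamma_stt = 0.000000, Gamma_tss = -0.471049, Gamma_tst = 0.000000, Gamma_ttt = 0.000000; k4 = (1.103127, -1.952859, 1.177070, 0.573214)
  Y <- Y + (h/6)(k1 + 2k2 + 2k3 + k4): s = -0.3951, t = -1.1978, ds/dtau = 1.1031, dt/dtau = -1.9529
step 3:
  k1: at (s, t) = (-0.395073, -1.197797), (ds/dtau, dt/dtau) = (1.103093, -1.952852); Gamma_sss = -0.967262, Gamma_sst = 0.000000, Gamma_stt = 0.000000, Gamma_tss = -0.471024, Gamma_tst = 0.000000, Gamma_ttt = 0.000000; k1 = (1.103093, -1.952852, 1.176977, 0.573149)
  k2: at (s, t) = (-0.367495, -1.246618), (ds/dtau, dt/dtau) = (1.132517, -1.938523); Gamma_sss = -0.984188, Gamma_sst = 0.000000, Gamma_stt = 0.000000, Gamma_tss = -0.497068, Gamma_tst = 0.000000, Gamma_ttt = 0.000000; k2 = (1.132517, -1.938523, 1.262314, 0.637536)
  k3: at (s, t) = (-0.366760, -1.246260), (ds/dtau, dt/dtau) = (1.134650, -1.936913); Gamma_sss = -0.984638, Gamma_sst = 0.000000, Gamma_stt = 0.000000, Gamma_tss = -0.497788, Gamma_tst = 0.000000, Gamma_ttt = 0.000000; k3 = (1.134650, -1.936913, 1.267654, 0.640868)
  k4: at (s, t) = (-0.338340, -1.294642), (ds/dtau, dt/dtau) = (1.166475, -1.920808); Gamma_sss = -1.001911, Gamma_sst = 0.000000, Gamma_stt = 0.000000, Gamma_tss = -0.526701, Gamma_tst = 0.000000, Gamma_ttt = 0.000000; k4 = (1.166475, -1.920808, 1.363265, 0.716663)
  Y <- Y + (h/6)(k1 + 2k2 + 2k3 + k4): s = -0.3384, t = -1.2947, ds/dtau = 1.1664, dt/dtau = -1.9208
step 4:
  k1: at (s, t) = (-0.338374, -1.294668), (ds/dtau, dt/dtau) = (1.166427, -1.920797); Gamma_sss = -1.001891, Gamma_sst = 0.000000, Gamma_stt = 0.000000, Gamma_tss = -0.526665, Gamma_tst = 0.000000, Gamma_ttt = 0.000000; k1 = (1.166427, -1.920797, 1.363126, 0.716556)
  k2: at (s, t) = (-0.309213, -1.342688), (ds/dtau, dt/dtau) = (1.200506, -1.902883); Gamma_sss = -1.019278, Gamma_sst = 0.000000, Gamma_stt = 0.000000, Gamma_tss = -0.558641, Gamma_tst = 0.000000, Gamma_ttt = 0.000000; k2 = (1.200506, -1.902883, 1.468997, 0.805120)
  k3: at (s, t) = (-0.308361, -1.342240), (ds/dtau, dt/dtau) = (1.203152, -1.900669); Gamma_sss = -1.019779, Gamma_sst = 0.000000, Gamma_stt = 0.000000, Gamma_tss = -0.559612, Gamma_tst = 0.000000, Gamma_ttt = 0.000000; k3 = (1.203152, -1.900669, 1.476206, 0.810080)
  k4: at (s, t) = (-0.278216, -1.389701), (ds/dtau, dt/dtau) = (1.240238, -1.880293); Gamma_sss = -1.037153, Gamma_sst = 0.000000, Gamma_stt = 0.000000, Gamma_tss = -0.595412, Gamma_tst = 0.000000, Gamma_ttt = 0.000000; k4 = (1.240238, -1.880293, 1.595339, 0.915856)
  Y <- Y + (h/6)(k1 + 2k2 + 2k3 + k4): s = -0.2783, t = -1.3897, ds/dtau = 1.2402, dt/dtau = -1.8803


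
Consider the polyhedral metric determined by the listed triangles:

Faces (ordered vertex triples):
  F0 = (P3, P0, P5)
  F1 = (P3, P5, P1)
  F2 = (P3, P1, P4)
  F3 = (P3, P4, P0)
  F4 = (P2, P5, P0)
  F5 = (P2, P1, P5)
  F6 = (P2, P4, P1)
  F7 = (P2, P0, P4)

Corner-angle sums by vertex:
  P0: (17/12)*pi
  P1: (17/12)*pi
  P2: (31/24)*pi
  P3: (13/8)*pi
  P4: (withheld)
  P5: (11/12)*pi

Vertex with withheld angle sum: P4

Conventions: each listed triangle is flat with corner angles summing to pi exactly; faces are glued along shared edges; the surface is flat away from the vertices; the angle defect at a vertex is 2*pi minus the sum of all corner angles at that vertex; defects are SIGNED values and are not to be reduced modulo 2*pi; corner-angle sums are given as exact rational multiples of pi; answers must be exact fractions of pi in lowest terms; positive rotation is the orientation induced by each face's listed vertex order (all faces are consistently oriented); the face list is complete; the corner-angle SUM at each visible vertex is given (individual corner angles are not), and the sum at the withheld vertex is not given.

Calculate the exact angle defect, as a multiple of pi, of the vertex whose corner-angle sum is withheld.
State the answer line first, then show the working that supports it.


Answer: defect(P4) = (2/3)*pi

V = 6, E = 12, F = 8; chi = V - E + F = 2
Gauss-Bonnet: total defect = 2*pi*chi = 4*pi; visible defects sum to (10/3)*pi


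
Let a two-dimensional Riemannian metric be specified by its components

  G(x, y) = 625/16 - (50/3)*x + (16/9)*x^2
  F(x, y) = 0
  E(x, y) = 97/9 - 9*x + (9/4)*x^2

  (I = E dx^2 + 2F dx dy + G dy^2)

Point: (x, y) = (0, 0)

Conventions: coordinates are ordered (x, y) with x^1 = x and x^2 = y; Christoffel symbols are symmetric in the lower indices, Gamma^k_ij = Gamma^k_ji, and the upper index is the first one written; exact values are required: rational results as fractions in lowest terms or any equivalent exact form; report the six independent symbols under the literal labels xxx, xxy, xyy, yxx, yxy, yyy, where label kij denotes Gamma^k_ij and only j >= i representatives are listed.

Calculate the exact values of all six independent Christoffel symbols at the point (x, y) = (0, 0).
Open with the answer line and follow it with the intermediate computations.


Answer: Gamma_xxx = -81/194, Gamma_xxy = 0, Gamma_xyy = 75/97, Gamma_yxx = 0, Gamma_yxy = -16/75, Gamma_yyy = 0

E = 97/9, F = 0, G = 625/16 at the point
E_x = -9, E_y = 0, F_x = 0, F_y = 0, G_x = -50/3, G_y = 0
EG - F^2 = 60625/144;  g^inv = (144/60625) * [[625/16, 0], [0, 97/9]]
first-kind symbols [ij,l] = (1/2)(d_i g_jl + d_j g_il - d_l g_ij): [xx,x] = E_x/2 = -9/2, [xx,y] = F_x - E_y/2 = 0, [xy,x] = E_y/2 = 0, [xy,y] = G_x/2 = -25/3, [yy,x] = F_y - G_x/2 = 25/3, [yy,y] = G_y/2 = 0
Gamma^x_ij = (G*[ij,x] - F*[ij,y])/(EG - F^2), Gamma^y_ij = (E*[ij,y] - F*[ij,x])/(EG - F^2)


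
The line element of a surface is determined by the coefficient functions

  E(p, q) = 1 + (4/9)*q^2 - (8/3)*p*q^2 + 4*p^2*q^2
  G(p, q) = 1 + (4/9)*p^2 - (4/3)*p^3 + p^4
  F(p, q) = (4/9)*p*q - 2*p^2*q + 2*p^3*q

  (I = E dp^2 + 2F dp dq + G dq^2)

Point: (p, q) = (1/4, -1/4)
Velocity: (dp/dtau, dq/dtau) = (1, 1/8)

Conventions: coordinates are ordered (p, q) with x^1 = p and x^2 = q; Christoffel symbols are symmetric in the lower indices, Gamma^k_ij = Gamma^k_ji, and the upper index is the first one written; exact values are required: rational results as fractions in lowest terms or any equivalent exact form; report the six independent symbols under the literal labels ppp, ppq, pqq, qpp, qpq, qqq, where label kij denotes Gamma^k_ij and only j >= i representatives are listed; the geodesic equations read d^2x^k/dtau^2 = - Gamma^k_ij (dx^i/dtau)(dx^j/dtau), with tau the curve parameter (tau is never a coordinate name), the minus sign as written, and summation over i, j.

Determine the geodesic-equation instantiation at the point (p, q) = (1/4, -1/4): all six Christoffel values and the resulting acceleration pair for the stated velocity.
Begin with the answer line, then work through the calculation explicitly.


Answer: Gamma_ppp = -48/2333, Gamma_ppq = -16/2333, Gamma_pqq = 0, Gamma_qpp = 120/2333, Gamma_qpq = 40/2333, Gamma_qqq = 0; accelerations (d^2p/dtau^2, d^2q/dtau^2) = (52/2333, -130/2333)

E = 577/576, F = -5/1152, G = 2329/2304 at the point
E_p = -1/24, E_q = -1/72, F_p = 13/288, F_q = 5/288, G_p = 5/144, G_q = 0
EG - F^2 = 2333/2304;  g^inv = (2304/2333) * [[2329/2304, 5/1152], [5/1152, 577/576]]
first-kind symbols [ij,l] = (1/2)(d_i g_jl + d_j g_il - d_l g_ij): [pp,p] = E_p/2 = -1/48, [pp,q] = F_p - E_q/2 = 5/96, [pq,p] = E_q/2 = -1/144, [pq,q] = G_p/2 = 5/288, [qq,p] = F_q - G_p/2 = 0, [qq,q] = G_q/2 = 0
Gamma^p_ij = (G*[ij,p] - F*[ij,q])/(EG - F^2), Gamma^q_ij = (E*[ij,q] - F*[ij,p])/(EG - F^2)
Gamma_ppp = -48/2333, Gamma_ppq = -16/2333, Gamma_pqq = 0, Gamma_qpp = 120/2333, Gamma_qpq = 40/2333, Gamma_qqq = 0
d^2p/dtau^2 = -(Gamma_ppp*(1)^2 + 2*Gamma_ppq*(1)*(1/8) + Gamma_pqq*(1/8)^2) = 52/2333
d^2q/dtau^2 = -(Gamma_qpp*(1)^2 + 2*Gamma_qpq*(1)*(1/8) + Gamma_qqq*(1/8)^2) = -130/2333


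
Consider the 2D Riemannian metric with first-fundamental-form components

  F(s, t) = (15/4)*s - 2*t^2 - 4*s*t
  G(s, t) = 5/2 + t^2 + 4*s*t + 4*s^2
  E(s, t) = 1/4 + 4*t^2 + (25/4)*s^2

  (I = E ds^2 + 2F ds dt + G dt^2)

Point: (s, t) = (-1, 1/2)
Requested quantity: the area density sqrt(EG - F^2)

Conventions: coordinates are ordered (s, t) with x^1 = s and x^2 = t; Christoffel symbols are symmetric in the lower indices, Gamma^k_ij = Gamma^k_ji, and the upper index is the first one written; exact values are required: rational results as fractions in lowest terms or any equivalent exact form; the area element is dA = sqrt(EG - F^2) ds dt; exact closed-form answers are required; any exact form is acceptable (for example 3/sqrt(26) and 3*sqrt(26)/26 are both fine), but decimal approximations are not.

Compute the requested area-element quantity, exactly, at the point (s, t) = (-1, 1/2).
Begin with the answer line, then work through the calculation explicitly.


Answer: sqrt(EG - F^2) = sqrt(489)/4

E = 15/2, F = -9/4, G = 19/4; EG - F^2 = 489/16


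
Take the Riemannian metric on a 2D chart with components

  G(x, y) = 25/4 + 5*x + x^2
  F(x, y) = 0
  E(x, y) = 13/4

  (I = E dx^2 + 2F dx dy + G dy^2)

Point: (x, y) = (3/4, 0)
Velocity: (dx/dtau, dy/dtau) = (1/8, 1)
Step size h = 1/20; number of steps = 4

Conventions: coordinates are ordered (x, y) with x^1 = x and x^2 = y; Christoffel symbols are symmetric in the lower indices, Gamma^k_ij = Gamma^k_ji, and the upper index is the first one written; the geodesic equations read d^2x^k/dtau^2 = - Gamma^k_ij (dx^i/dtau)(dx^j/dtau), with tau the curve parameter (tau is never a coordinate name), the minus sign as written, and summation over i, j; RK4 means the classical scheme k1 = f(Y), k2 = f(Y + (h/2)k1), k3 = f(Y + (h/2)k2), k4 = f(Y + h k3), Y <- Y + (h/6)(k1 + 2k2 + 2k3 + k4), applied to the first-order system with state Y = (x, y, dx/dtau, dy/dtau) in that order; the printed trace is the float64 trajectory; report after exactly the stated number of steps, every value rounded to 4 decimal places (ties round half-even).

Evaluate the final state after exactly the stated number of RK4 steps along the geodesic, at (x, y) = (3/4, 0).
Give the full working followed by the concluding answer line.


f(Y) = (dx/dtau, dy/dtau, -Gamma^x_ij Y'^i Y'^j, -Gamma^y_ij Y'^i Y'^j) with the Gammas evaluated at the stage position; h = 0.050000; intermediate values shown to 6 dp
step 0: x = 0.7500, y = 0.0000, dx/dtau = 0.1250, dy/dtau = 1.0000
step 1:
  k1: at (x, y) = (0.750000, 0.000000), (dx/dtau, dy/dtau) = (0.125000, 1.000000); Gamma_xxx = 0.000000, Gamma_xxy = 0.000000, Gamma_xyy = -1.000000, Gamma_yxx = 0.000000, Gamma_yxy = 0.307692, Gamma_yyy = 0.000000; k1 = (0.125000, 1.000000, 1.000000, -0.076923)
  k2: at (x, y) = (0.753125, 0.025000), (dx/dtau, dy/dtau) = (0.150000, 0.998077); Gamma_xxx = 0.000000, Gamma_xxy = 0.000000, Gamma_xyy = -1.000962, Gamma_yxx = 0.000000, Gamma_yxy = 0.307397, Gamma_yyy = 0.000000; k2 = (0.150000, 0.998077, 0.997115, -0.092042)
  k3: at (x, y) = (0.753750, 0.024952), (dx/dtau, dy/dtau) = (0.149928, 0.997699); Gamma_xxx = 0.000000, Gamma_xxy = 0.000000, Gamma_xyy = -1.001154, Gamma_yxx = 0.000000, Gamma_yxy = 0.307338, Gamma_yyy = 0.000000; k3 = (0.149928, 0.997699, 0.996552, -0.091945)
  k4: at (x, y) = (0.757496, 0.049885), (dx/dtau, dy/dtau) = (0.174828, 0.995403); Gamma_xxx = 0.000000, Gamma_xxy = 0.000000, Gamma_xyy = -1.002307, Gamma_yxx = 0.000000, Gamma_yxy = 0.306984, Gamma_yyy = 0.000000; k4 = (0.174828, 0.995403, 0.993112, -0.106845)
  Y <- Y + (h/6)(k1 + 2k2 + 2k3 + k4): x = 0.7575, y = 0.0499, dx/dtau = 0.1748, dy/dtau = 0.9954
step 2:
  k1: at (x, y) = (0.757497, 0.049891), (dx/dtau, dy/dtau) = (0.174837, 0.995402); Gamma_xxx = 0.000000, Gamma_xxy = 0.000000, Gamma_xyy = -1.002307, Gamma_yxx = 0.000000, Gamma_yxy = 0.306984, Gamma_yyy = 0.000000; k1 = (0.174837, 0.995402, 0.993111, -0.106851)
  k2: at (x, y) = (0.761868, 0.074776), (dx/dtau, dy/dtau) = (0.199665, 0.992731); Gamma_xxx = 0.000000, Gamma_xxy = 0.000000, Gamma_xyy = -1.003652, Gamma_yxx = 0.000000, Gamma_yxy = 0.306573, Gamma_yyy = 0.000000; k2 = (0.199665, 0.992731, 0.989113, -0.121534)
  k3: at (x, y) = (0.762489, 0.074710), (dx/dtau, dy/dtau) = (0.199565, 0.992364); Gamma_xxx = 0.000000, Gamma_xxy = 0.000000, Gamma_xyy = -1.003843, Gamma_yxx = 0.000000, Gamma_yxy = 0.306514, Gamma_yyy = 0.000000; k3 = (0.199565, 0.992364, 0.988570, -0.121405)
  k4: at (x, y) = (0.767476, 0.099509), (dx/dtau, dy/dtau) = (0.224266, 0.989332); Gamma_xxx = 0.000000, Gamma_xxy = 0.000000, Gamma_xyy = -1.005377, Gamma_yxx = 0.000000, Gamma_yxy = 0.306047, Gamma_yyy = 0.000000; k4 = (0.224266, 0.989332, 0.984041, -0.135807)
  Y <- Y + (h/6)(k1 + 2k2 + 2k3 + k4): x = 0.7675, y = 0.0995, dx/dtau = 0.2243, dy/dtau = 0.9893
step 3:
  k1: at (x, y) = (0.767477, 0.099516), (dx/dtau, dy/dtau) = (0.224275, 0.989331); Gamma_xxx = 0.000000, Gamma_xxy = 0.000000, Gamma_xyy = -1.005378, Gamma_yxx = 0.000000, Gamma_yxy = 0.306047, Gamma_yyy = 0.000000; k1 = (0.224275, 0.989331, 0.984039, -0.135812)
  k2: at (x, y) = (0.773084, 0.124249), (dx/dtau, dy/dtau) = (0.248876, 0.985936); Gamma_xxx = 0.000000, Gamma_xxy = 0.000000, Gamma_xyy = -1.007103, Gamma_yxx = 0.000000, Gamma_yxy = 0.305522, Gamma_yyy = 0.000000; k2 = (0.248876, 0.985936, 0.978974, -0.149935)
  k3: at (x, y) = (0.773699, 0.124164), (dx/dtau, dy/dtau) = (0.248749, 0.985583); Gamma_xxx = 0.000000, Gamma_xxy = 0.000000, Gamma_xyy = -1.007292, Gamma_yxx = 0.000000, Gamma_yxy = 0.305465, Gamma_yyy = 0.000000; k3 = (0.248749, 0.985583, 0.978456, -0.149777)
  k4: at (x, y) = (0.779914, 0.148795), (dx/dtau, dy/dtau) = (0.273198, 0.981842); Gamma_xxx = 0.000000, Gamma_xxy = 0.000000, Gamma_xyy = -1.009204, Gamma_yxx = 0.000000, Gamma_yxy = 0.304886, Gamma_yyy = 0.000000; k4 = (0.273198, 0.981842, 0.972887, -0.163563)
  Y <- Y + (h/6)(k1 + 2k2 + 2k3 + k4): x = 0.7799, y = 0.1488, dx/dtau = 0.2732, dy/dtau = 0.9818
step 4:
  k1: at (x, y) = (0.779916, 0.148801), (dx/dtau, dy/dtau) = (0.273206, 0.981841); Gamma_xxx = 0.000000, Gamma_xxy = 0.000000, Gamma_xyy = -1.009205, Gamma_yxx = 0.000000, Gamma_yxy = 0.304886, Gamma_yyy = 0.000000; k1 = (0.273206, 0.981841, 0.972886, -0.163568)
  k2: at (x, y) = (0.786747, 0.173347), (dx/dtau, dy/dtau) = (0.297528, 0.977752); Gamma_xxx = 0.000000, Gamma_xxy = 0.000000, Gamma_xyy = -1.011307, Gamma_yxx = 0.000000, Gamma_yxy = 0.304252, Gamma_yyy = 0.000000; k2 = (0.297528, 0.977752, 0.966808, -0.177019)
  k3: at (x, y) = (0.787355, 0.173245), (dx/dtau, dy/dtau) = (0.297376, 0.977416); Gamma_xxx = 0.000000, Gamma_xxy = 0.000000, Gamma_xyy = -1.011494, Gamma_yxx = 0.000000, Gamma_yxy = 0.304196, Gamma_yyy = 0.000000; k3 = (0.297376, 0.977416, 0.966322, -0.176835)
  k4: at (x, y) = (0.794785, 0.197672), (dx/dtau, dy/dtau) = (0.321522, 0.972999); Gamma_xxx = 0.000000, Gamma_xxy = 0.000000, Gamma_xyy = -1.013780, Gamma_yxx = 0.000000, Gamma_yxy = 0.303510, Gamma_yyy = 0.000000; k4 = (0.321522, 0.972999, 0.959774, -0.189901)
  Y <- Y + (h/6)(k1 + 2k2 + 2k3 + k4): x = 0.7948, y = 0.1977, dx/dtau = 0.3215, dy/dtau = 0.9730

Answer: x = 0.7948, y = 0.1977, dx/dtau = 0.3215, dy/dtau = 0.9730


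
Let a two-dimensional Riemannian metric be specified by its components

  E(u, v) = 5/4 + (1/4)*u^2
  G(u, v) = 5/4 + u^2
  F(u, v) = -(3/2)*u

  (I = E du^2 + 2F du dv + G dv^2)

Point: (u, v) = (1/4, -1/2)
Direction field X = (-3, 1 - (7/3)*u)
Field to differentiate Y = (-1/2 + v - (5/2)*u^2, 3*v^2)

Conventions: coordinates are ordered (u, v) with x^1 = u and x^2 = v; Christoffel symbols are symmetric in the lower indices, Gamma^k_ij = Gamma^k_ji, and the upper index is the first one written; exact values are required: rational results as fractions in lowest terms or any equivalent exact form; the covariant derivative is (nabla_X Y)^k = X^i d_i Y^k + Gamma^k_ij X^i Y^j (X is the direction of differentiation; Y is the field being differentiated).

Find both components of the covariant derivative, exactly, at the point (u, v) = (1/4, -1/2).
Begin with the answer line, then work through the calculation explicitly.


Answer: (nabla_X Y)^u = 35309/12456, (nabla_X Y)^v = -101561/16608

E = 81/64, F = -3/8, G = 21/16 at the point
E_u = 1/8, E_v = 0, F_u = -3/2, F_v = 0, G_u = 1/2, G_v = 0
EG - F^2 = 1557/1024;  g^inv = (1024/1557) * [[21/16, 3/8], [3/8, 81/64]]
first-kind symbols [ij,l] = (1/2)(d_i g_jl + d_j g_il - d_l g_ij): [uu,u] = E_u/2 = 1/16, [uu,v] = F_u - E_v/2 = -3/2, [uv,u] = E_v/2 = 0, [uv,v] = G_u/2 = 1/4, [vv,u] = F_v - G_u/2 = -1/4, [vv,v] = G_v/2 = 0
Gamma^u_ij = (G*[ij,u] - F*[ij,v])/(EG - F^2), Gamma^v_ij = (E*[ij,v] - F*[ij,u])/(EG - F^2)
Gamma_uuu = -164/519, Gamma_uuv = 32/519, Gamma_uvv = -112/519, Gamma_vuu = -640/519, Gamma_vuv = 36/173, Gamma_vvv = -32/519
X = (-3, 5/12), Y = (-37/32, 3/4) at the point


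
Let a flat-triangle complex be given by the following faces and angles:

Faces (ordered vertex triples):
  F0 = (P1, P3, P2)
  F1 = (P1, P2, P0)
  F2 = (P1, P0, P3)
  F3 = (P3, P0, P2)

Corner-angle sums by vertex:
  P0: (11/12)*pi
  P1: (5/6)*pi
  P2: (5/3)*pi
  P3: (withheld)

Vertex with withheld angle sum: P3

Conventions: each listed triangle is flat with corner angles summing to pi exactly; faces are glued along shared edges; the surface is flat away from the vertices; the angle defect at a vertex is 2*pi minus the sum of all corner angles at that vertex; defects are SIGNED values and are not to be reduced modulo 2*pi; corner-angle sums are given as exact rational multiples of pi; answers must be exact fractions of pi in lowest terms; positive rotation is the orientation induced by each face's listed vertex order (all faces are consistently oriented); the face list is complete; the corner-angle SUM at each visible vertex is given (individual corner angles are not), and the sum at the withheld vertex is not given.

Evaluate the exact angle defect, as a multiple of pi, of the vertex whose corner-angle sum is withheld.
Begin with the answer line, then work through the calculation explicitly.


Answer: defect(P3) = (17/12)*pi

V = 4, E = 6, F = 4; chi = V - E + F = 2
Gauss-Bonnet: total defect = 2*pi*chi = 4*pi; visible defects sum to (31/12)*pi


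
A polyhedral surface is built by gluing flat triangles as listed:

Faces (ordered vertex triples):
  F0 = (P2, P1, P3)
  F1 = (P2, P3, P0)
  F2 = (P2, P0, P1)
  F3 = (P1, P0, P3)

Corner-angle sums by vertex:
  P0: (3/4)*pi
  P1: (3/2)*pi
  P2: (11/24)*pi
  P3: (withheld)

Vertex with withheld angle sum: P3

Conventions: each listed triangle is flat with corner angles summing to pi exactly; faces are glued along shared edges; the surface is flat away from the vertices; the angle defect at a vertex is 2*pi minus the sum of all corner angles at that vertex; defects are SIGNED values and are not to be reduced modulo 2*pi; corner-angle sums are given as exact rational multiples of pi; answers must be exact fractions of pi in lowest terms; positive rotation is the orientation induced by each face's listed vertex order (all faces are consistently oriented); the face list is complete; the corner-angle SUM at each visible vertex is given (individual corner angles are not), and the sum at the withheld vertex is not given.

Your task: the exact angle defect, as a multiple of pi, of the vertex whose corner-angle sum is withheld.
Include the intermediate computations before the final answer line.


V = 4, E = 6, F = 4; chi = V - E + F = 2
Gauss-Bonnet: total defect = 2*pi*chi = 4*pi; visible defects sum to (79/24)*pi

Answer: defect(P3) = (17/24)*pi


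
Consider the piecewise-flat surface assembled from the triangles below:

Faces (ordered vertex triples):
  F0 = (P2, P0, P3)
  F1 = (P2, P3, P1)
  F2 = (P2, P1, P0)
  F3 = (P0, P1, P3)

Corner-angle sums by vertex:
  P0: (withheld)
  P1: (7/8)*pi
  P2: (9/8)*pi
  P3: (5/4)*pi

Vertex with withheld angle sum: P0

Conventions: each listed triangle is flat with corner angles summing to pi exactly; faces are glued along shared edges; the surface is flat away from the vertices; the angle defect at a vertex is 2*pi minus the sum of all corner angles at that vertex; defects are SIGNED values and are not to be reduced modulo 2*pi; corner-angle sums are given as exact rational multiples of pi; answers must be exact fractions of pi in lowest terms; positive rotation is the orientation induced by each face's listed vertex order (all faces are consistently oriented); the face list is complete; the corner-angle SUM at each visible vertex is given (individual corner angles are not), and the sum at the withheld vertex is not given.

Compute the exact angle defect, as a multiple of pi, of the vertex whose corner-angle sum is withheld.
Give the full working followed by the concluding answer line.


V = 4, E = 6, F = 4; chi = V - E + F = 2
Gauss-Bonnet: total defect = 2*pi*chi = 4*pi; visible defects sum to (11/4)*pi

Answer: defect(P0) = (5/4)*pi


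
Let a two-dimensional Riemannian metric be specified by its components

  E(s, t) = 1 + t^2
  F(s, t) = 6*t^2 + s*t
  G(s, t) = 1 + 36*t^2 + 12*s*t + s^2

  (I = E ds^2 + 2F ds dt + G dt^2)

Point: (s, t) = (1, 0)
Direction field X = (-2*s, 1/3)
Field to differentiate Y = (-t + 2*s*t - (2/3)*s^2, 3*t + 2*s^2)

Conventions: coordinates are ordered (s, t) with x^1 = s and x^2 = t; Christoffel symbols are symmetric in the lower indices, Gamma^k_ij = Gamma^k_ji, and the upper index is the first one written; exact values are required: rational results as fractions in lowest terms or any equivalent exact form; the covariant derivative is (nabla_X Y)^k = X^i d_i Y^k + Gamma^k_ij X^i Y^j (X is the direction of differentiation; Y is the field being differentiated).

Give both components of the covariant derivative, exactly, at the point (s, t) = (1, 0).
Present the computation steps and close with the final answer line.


E = 1, F = 0, G = 2 at the point
E_s = 0, E_t = 0, F_s = 0, F_t = 1, G_s = 2, G_t = 12
EG - F^2 = 2;  g^inv = (1/2) * [[2, 0], [0, 1]]
first-kind symbols [ij,l] = (1/2)(d_i g_jl + d_j g_il - d_l g_ij): [ss,s] = E_s/2 = 0, [ss,t] = F_s - E_t/2 = 0, [st,s] = E_t/2 = 0, [st,t] = G_s/2 = 1, [tt,s] = F_t - G_s/2 = 0, [tt,t] = G_t/2 = 6
Gamma^s_ij = (G*[ij,s] - F*[ij,t])/(EG - F^2), Gamma^t_ij = (E*[ij,t] - F*[ij,s])/(EG - F^2)
Gamma_sss = 0, Gamma_sst = 0, Gamma_stt = 0, Gamma_tss = 0, Gamma_tst = 1/2, Gamma_ttt = 3
X = (-2, 1/3), Y = (-2/3, 2) at the point

Answer: (nabla_X Y)^s = 3, (nabla_X Y)^t = -64/9


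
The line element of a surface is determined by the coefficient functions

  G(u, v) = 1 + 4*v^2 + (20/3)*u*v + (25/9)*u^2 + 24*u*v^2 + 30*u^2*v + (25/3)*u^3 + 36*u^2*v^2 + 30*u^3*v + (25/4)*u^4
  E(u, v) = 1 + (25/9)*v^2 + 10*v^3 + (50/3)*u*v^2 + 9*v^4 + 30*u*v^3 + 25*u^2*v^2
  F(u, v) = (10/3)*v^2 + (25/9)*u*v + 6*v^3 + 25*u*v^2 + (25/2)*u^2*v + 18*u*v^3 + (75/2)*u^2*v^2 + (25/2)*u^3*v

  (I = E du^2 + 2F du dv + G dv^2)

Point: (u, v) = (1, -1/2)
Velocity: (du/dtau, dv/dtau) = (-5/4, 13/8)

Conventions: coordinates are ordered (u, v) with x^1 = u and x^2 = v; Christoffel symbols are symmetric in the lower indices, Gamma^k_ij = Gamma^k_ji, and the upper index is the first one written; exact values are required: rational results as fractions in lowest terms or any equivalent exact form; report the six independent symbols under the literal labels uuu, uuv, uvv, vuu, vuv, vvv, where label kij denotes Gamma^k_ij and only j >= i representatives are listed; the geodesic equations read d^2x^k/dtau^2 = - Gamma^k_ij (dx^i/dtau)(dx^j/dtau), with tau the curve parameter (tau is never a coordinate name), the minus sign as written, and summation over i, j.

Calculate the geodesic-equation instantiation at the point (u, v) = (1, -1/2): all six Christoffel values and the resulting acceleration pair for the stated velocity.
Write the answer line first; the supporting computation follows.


Answer: Gamma_uuu = 930/1109, Gamma_uuv = -1364/1109, Gamma_uvv = -2976/1109, Gamma_vuu = -60/1109, Gamma_vuv = 88/1109, Gamma_vvv = 192/1109; accelerations (d^2u/dtau^2, d^2v/dtau^2) = (6913/8872, -223/4436)

E = 1105/144, F = -31/72, G = 37/36 at the point
E_u = 155/12, E_v = -341/18, F_u = -89/9, F_v = -361/18, G_u = 11/9, G_v = 8/3
EG - F^2 = 1109/144;  g^inv = (144/1109) * [[37/36, 31/72], [31/72, 1105/144]]
first-kind symbols [ij,l] = (1/2)(d_i g_jl + d_j g_il - d_l g_ij): [uu,u] = E_u/2 = 155/24, [uu,v] = F_u - E_v/2 = -5/12, [uv,u] = E_v/2 = -341/36, [uv,v] = G_u/2 = 11/18, [vv,u] = F_v - G_u/2 = -62/3, [vv,v] = G_v/2 = 4/3
Gamma^u_ij = (G*[ij,u] - F*[ij,v])/(EG - F^2), Gamma^v_ij = (E*[ij,v] - F*[ij,u])/(EG - F^2)
Gamma_uuu = 930/1109, Gamma_uuv = -1364/1109, Gamma_uvv = -2976/1109, Gamma_vuu = -60/1109, Gamma_vuv = 88/1109, Gamma_vvv = 192/1109
d^2u/dtau^2 = -(Gamma_uuu*(-5/4)^2 + 2*Gamma_uuv*(-5/4)*(13/8) + Gamma_uvv*(13/8)^2) = 6913/8872
d^2v/dtau^2 = -(Gamma_vuu*(-5/4)^2 + 2*Gamma_vuv*(-5/4)*(13/8) + Gamma_vvv*(13/8)^2) = -223/4436


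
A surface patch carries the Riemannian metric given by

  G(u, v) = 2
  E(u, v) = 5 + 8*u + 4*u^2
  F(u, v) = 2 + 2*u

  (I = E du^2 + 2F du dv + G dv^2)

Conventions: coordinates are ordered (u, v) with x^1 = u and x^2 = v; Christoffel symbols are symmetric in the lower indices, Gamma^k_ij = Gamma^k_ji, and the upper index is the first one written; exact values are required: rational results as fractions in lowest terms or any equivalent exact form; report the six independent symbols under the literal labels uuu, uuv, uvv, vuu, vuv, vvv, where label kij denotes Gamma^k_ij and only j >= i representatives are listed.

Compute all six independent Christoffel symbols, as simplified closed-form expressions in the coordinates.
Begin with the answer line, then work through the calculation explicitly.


Answer: Gamma_uuu = (2*u + 2)/(2*u^2 + 4*u + 3), Gamma_uuv = 0, Gamma_uvv = 0, Gamma_vuu = 1/(2*u^2 + 4*u + 3), Gamma_vuv = 0, Gamma_vvv = 0

E = 5 + 8*u + 4*u^2; F = 2 + 2*u; G = 2
Gamma^k_ij = (1/2) g^{kl} (d_i g_jl + d_j g_il - d_l g_ij), with g^inv = (1/(EG-F^2)) [[G, -F], [-F, E]]
first partials: E_u = 8 + 8*u, E_v = 0, F_u = 2, F_v = 0, G_u = 0, G_v = 0
D = EG - F^2 = 6 + 8*u + 4*u^2
expanded: Gamma^u_uu = (G E_u - 2F F_u + F E_v)/(2D), Gamma^u_uv = (G E_v - F G_u)/(2D), Gamma^u_vv = (2G F_v - G G_u - F G_v)/(2D), Gamma^v_uu = (2E F_u - E E_v - F E_u)/(2D), Gamma^v_uv = (E G_u - F E_v)/(2D), Gamma^v_vv = (E G_v - 2F F_v + F G_u)/(2D); substitute and cancel common factors


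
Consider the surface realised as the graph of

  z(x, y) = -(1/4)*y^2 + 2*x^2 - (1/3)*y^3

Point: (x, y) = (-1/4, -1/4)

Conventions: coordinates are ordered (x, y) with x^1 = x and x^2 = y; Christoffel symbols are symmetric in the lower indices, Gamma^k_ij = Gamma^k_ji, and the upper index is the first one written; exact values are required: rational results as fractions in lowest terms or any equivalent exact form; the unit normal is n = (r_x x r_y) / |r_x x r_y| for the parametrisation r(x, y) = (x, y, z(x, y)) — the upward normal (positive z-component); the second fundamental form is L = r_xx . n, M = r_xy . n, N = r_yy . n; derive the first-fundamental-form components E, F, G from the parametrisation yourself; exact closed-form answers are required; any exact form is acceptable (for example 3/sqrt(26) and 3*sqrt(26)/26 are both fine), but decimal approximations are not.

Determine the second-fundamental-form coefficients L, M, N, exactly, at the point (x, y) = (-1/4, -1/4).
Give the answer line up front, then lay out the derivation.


Answer: L = 64*sqrt(57)/171, M = 0, N = 0

z_x = -1, z_y = 1/16, z_xx = 4, z_xy = 0, z_yy = 0
E = 2, F = -1/16, G = 257/256; answer radicand W^2 = 513/256
unnormalised second-form numerators: l = 4, m = 0, n = 0; L = l/sqrt(513/256), and similarly M = m/sqrt(W^2), N = n/sqrt(W^2)


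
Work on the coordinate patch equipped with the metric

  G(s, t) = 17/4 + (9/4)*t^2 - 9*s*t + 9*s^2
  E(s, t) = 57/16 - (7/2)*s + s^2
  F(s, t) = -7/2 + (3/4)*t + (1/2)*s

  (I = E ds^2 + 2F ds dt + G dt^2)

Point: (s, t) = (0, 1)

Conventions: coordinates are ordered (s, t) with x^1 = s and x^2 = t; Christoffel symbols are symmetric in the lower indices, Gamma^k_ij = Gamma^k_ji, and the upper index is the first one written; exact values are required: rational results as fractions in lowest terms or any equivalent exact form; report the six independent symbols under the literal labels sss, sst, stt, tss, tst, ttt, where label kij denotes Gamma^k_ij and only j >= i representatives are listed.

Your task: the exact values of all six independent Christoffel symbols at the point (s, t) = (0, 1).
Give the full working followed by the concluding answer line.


E = 57/16, F = -11/4, G = 13/2 at the point
E_s = -7/2, E_t = 0, F_s = 1/2, F_t = 3/4, G_s = -9, G_t = 9/2
EG - F^2 = 499/32;  g^inv = (32/499) * [[13/2, 11/4], [11/4, 57/16]]
first-kind symbols [ij,l] = (1/2)(d_i g_jl + d_j g_il - d_l g_ij): [ss,s] = E_s/2 = -7/4, [ss,t] = F_s - E_t/2 = 1/2, [st,s] = E_t/2 = 0, [st,t] = G_s/2 = -9/2, [tt,s] = F_t - G_s/2 = 21/4, [tt,t] = G_t/2 = 9/4
Gamma^s_ij = (G*[ij,s] - F*[ij,t])/(EG - F^2), Gamma^t_ij = (E*[ij,t] - F*[ij,s])/(EG - F^2)

Answer: Gamma_sss = -320/499, Gamma_sst = -396/499, Gamma_stt = 1290/499, Gamma_tss = -97/499, Gamma_tst = -513/499, Gamma_ttt = 1437/998


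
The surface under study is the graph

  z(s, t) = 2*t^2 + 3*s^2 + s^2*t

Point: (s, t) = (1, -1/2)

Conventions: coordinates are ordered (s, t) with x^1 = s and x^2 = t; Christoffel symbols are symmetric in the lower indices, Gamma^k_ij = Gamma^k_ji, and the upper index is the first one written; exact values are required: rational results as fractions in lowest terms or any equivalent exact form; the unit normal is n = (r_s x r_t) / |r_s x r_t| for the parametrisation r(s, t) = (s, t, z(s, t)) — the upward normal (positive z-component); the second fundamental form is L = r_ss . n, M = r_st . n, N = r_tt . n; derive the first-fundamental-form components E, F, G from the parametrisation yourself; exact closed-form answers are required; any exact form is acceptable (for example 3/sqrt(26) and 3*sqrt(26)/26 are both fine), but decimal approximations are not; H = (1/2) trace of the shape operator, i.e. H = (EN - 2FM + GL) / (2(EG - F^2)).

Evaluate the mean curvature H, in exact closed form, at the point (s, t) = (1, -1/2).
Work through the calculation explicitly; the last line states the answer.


z_s = 5, z_t = -1, z_ss = 5, z_st = 2, z_tt = 4
E = 26, F = -5, G = 2; answer radicand W^2 = 27
unnormalised second-form numerators: l = 5, m = 2, n = 4; L = l/sqrt(27), and similarly M = m/sqrt(W^2), N = n/sqrt(W^2)
H = (E*n - 2*F*m + G*l) / (2*(EG - F^2)*sqrt(W^2)); E*n - 2*F*m + G*l = 134, EG - F^2 = 27, so H = (67/27)/sqrt(27)

Answer: H = 67*sqrt(3)/243


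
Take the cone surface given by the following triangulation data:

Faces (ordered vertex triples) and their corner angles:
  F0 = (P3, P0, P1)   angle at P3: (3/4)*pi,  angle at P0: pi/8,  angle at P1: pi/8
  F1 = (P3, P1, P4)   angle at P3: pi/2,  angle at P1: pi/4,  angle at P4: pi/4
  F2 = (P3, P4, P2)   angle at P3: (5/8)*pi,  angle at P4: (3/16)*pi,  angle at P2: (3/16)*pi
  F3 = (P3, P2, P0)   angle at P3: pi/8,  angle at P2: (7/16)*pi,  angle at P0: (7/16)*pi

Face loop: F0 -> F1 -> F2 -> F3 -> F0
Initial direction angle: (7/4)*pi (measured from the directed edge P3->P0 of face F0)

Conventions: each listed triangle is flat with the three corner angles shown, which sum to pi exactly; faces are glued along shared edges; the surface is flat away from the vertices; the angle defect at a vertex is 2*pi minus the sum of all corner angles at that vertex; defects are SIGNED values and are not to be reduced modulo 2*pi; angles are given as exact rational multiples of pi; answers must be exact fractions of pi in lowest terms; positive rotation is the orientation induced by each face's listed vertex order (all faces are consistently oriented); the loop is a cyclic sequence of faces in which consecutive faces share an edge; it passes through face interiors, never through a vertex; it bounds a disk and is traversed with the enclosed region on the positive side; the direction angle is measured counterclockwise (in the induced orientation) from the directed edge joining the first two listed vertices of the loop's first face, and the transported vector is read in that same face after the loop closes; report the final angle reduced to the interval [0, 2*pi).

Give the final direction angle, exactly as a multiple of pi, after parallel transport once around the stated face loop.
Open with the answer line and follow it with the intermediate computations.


Answer: final direction angle = (7/4)*pi

enclosed vertex P3: corner angles sum to 2*pi, defect = 2*pi - 2*pi = 0
final direction = starting direction + enclosed defect total, reduced mod 2*pi (induced orientation)
final angle = (7/4)*pi + 0 = (7/4)*pi (mod 2*pi)


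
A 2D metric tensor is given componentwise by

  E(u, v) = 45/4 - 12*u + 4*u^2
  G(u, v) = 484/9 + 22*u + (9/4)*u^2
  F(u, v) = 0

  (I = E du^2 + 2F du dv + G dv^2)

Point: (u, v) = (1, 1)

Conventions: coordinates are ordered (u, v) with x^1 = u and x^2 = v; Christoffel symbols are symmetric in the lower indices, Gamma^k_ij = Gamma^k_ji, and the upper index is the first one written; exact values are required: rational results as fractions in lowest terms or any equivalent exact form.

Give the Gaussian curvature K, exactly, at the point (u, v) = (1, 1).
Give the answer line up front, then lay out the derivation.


Answer: K = -288/8957

E = 13/4, F = 0, G = 2809/36, EG - F^2 = 36517/144 at the point
E_u = -4, E_v = 0, F_u = 0, F_v = 0, G_u = 53/2, G_v = 0
E_vv = 0, F_uv = 0, G_uu = 9/2
The intrinsic route: Brioschi's K = (det M1 - det M2)/(EG - F^2)^2.
M1 = [[-E_vv/2 + F_uv - G_uu/2, E_u/2, F_u - E_v/2], [F_v - G_u/2, E, F], [G_v/2, F, G]] = [[-9/4, -2, 0], [-53/4, 13/4, 0], [0, 0, 2809/36]]; det M1 = -1519669/576
M2 = [[0, E_v/2, G_u/2], [E_v/2, E, F], [G_u/2, F, G]] = [[0, 0, 53/4], [0, 13/4, 0], [53/4, 0, 2809/36]]; det M2 = -36517/64
det M1 - det M2 = -148877/72; K = -148877/72 / (36517/144)^2 = -288/8957


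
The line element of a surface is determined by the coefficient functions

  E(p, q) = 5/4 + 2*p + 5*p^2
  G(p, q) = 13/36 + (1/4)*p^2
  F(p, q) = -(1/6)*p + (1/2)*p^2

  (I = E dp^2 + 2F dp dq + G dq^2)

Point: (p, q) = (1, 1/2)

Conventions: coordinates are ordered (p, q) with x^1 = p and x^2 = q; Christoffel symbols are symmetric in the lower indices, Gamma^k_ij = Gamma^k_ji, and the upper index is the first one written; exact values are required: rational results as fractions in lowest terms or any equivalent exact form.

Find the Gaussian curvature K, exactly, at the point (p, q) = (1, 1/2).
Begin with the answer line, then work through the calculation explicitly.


Answer: K = 27/5041

E = 33/4, F = 1/3, G = 11/18, EG - F^2 = 355/72 at the point
E_p = 12, E_q = 0, F_p = 5/6, F_q = 0, G_p = 1/2, G_q = 0
E_qq = 0, F_pq = 0, G_pp = 1/2
By Brioschi, K is (det M1 - det M2) divided by (EG - F^2) squared.
M1 = [[-E_qq/2 + F_pq - G_pp/2, E_p/2, F_p - E_q/2], [F_q - G_p/2, E, F], [G_q/2, F, G]] = [[-1/4, 6, 5/6], [-1/4, 33/4, 1/3], [0, 1/3, 11/18]]; det M1 = -37/96
M2 = [[0, E_q/2, G_p/2], [E_q/2, E, F], [G_p/2, F, G]] = [[0, 0, 1/4], [0, 33/4, 1/3], [1/4, 1/3, 11/18]]; det M2 = -33/64
det M1 - det M2 = 25/192; K = 25/192 / (355/72)^2 = 27/5041


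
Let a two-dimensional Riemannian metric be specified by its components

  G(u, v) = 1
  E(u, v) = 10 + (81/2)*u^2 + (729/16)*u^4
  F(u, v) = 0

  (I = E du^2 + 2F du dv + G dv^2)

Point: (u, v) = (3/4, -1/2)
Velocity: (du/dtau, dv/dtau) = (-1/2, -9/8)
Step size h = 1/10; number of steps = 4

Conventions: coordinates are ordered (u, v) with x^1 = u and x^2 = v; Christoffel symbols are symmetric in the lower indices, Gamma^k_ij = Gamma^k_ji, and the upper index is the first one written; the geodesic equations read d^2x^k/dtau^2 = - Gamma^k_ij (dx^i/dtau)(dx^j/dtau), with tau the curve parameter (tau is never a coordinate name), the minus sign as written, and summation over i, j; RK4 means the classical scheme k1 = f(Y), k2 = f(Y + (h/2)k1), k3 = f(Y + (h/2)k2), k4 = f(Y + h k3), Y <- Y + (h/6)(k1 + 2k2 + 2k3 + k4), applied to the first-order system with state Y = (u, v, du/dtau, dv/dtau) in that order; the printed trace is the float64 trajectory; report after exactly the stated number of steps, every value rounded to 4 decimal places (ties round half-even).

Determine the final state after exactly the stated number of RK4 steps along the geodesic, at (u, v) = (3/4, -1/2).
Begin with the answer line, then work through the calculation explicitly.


Answer: u = 0.5137, v = -0.9500, du/dtau = -0.7033, dv/dtau = -1.1250

f(Y) = (du/dtau, dv/dtau, -Gamma^u_ij Y'^i Y'^j, -Gamma^v_ij Y'^i Y'^j) with the Gammas evaluated at the stage position; h = 0.100000; intermediate values shown to 6 dp
step 0: u = 0.7500, v = -0.5000, du/dtau = -0.5000, dv/dtau = -1.1250
step 1:
  k1: at (u, v) = (0.750000, -0.500000), (du/dtau, dv/dtau) = (-0.500000, -1.125000); Gamma_uuu = 1.458093, Gamma_uuv = 0.000000, Gamma_uvv = 0.000000, Gamma_vuu = 0.000000, Gamma_vuv = 0.000000, Gamma_vvv = 0.000000; k1 = (-0.500000, -1.125000, -0.364523, 0.000000)
  k2: at (u, v) = (0.725000, -0.556250), (du/dtau, dv/dtau) = (-0.518226, -1.125000); Gamma_uuu = 1.460671, Gamma_uuv = 0.000000, Gamma_uvv = 0.000000, Gamma_vuu = 0.000000, Gamma_vuv = 0.000000, Gamma_vvv = 0.000000; k2 = (-0.518226, -1.125000, -0.392275, 0.000000)
  k3: at (u, v) = (0.724089, -0.556250), (du/dtau, dv/dtau) = (-0.519614, -1.125000); Gamma_uuu = 1.460733, Gamma_uuv = 0.000000, Gamma_uvv = 0.000000, Gamma_vuu = 0.000000, Gamma_vuv = 0.000000, Gamma_vvv = 0.000000; k3 = (-0.519614, -1.125000, -0.394396, 0.000000)
  k4: at (u, v) = (0.698039, -0.612500), (du/dtau, dv/dtau) = (-0.539440, -1.125000); Gamma_uuu = 1.461464, Gamma_uuv = 0.000000, Gamma_uvv = 0.000000, Gamma_vuu = 0.000000, Gamma_vuv = 0.000000, Gamma_vvv = 0.000000; k4 = (-0.539440, -1.125000, -0.425279, 0.000000)
  Y <- Y + (h/6)(k1 + 2k2 + 2k3 + k4): u = 0.6981, v = -0.6125, du/dtau = -0.5394, dv/dtau = -1.1250
step 2:
  k1: at (u, v) = (0.698081, -0.612500), (du/dtau, dv/dtau) = (-0.539386, -1.125000); Gamma_uuu = 1.461465, Gamma_uuv = 0.000000, Gamma_uvv = 0.000000, Gamma_vuu = 0.000000, Gamma_vuv = 0.000000, Gamma_vvv = 0.000000; k1 = (-0.539386, -1.125000, -0.425194, 0.000000)
  k2: at (u, v) = (0.671112, -0.668750), (du/dtau, dv/dtau) = (-0.560645, -1.125000); Gamma_uuu = 1.459950, Gamma_uuv = 0.000000, Gamma_uvv = 0.000000, Gamma_vuu = 0.000000, Gamma_vuv = 0.000000, Gamma_vvv = 0.000000; k2 = (-0.560645, -1.125000, -0.458896, 0.000000)
  k3: at (u, v) = (0.670049, -0.668750), (du/dtau, dv/dtau) = (-0.562331, -1.125000); Gamma_uuu = 1.459839, Gamma_uuv = 0.000000, Gamma_uvv = 0.000000, Gamma_vuu = 0.000000, Gamma_vuv = 0.000000, Gamma_vvv = 0.000000; k3 = (-0.562331, -1.125000, -0.461624, 0.000000)
  k4: at (u, v) = (0.641848, -0.725000), (du/dtau, dv/dtau) = (-0.585548, -1.125000); Gamma_uuu = 1.455370, Gamma_uuv = 0.000000, Gamma_uvv = 0.000000, Gamma_vuu = 0.000000, Gamma_vuv = 0.000000, Gamma_vvv = 0.000000; k4 = (-0.585548, -1.125000, -0.498998, 0.000000)
  Y <- Y + (h/6)(k1 + 2k2 + 2k3 + k4): u = 0.6419, v = -0.7250, du/dtau = -0.5855, dv/dtau = -1.1250
step 3:
  k1: at (u, v) = (0.641900, -0.725000), (du/dtau, dv/dtau) = (-0.585473, -1.125000); Gamma_uuu = 1.455381, Gamma_uuv = 0.000000, Gamma_uvv = 0.000000, Gamma_vuu = 0.000000, Gamma_vuv = 0.000000, Gamma_vvv = 0.000000; k1 = (-0.585473, -1.125000, -0.498873, 0.000000)
  k2: at (u, v) = (0.612626, -0.781250), (du/dtau, dv/dtau) = (-0.610417, -1.125000); Gamma_uuu = 1.447384, Gamma_uuv = 0.000000, Gamma_uvv = 0.000000, Gamma_vuu = 0.000000, Gamma_vuv = 0.000000, Gamma_vvv = 0.000000; k2 = (-0.610417, -1.125000, -0.539307, 0.000000)
  k3: at (u, v) = (0.611379, -0.781250), (du/dtau, dv/dtau) = (-0.612438, -1.125000); Gamma_uuu = 1.446961, Gamma_uuv = 0.000000, Gamma_uvv = 0.000000, Gamma_vuu = 0.000000, Gamma_vuv = 0.000000, Gamma_vvv = 0.000000; k3 = (-0.612438, -1.125000, -0.542727, 0.000000)
  k4: at (u, v) = (0.580656, -0.837500), (du/dtau, dv/dtau) = (-0.639746, -1.125000); Gamma_uuu = 1.434274, Gamma_uuv = 0.000000, Gamma_uvv = 0.000000, Gamma_vuu = 0.000000, Gamma_vuv = 0.000000, Gamma_vvv = 0.000000; k4 = (-0.639746, -1.125000, -0.587012, 0.000000)
  Y <- Y + (h/6)(k1 + 2k2 + 2k3 + k4): u = 0.5807, v = -0.8375, du/dtau = -0.6396, dv/dtau = -1.1250
step 4:
  k1: at (u, v) = (0.580718, -0.837500), (du/dtau, dv/dtau) = (-0.639639, -1.125000); Gamma_uuu = 1.434304, Gamma_uuv = 0.000000, Gamma_uvv = 0.000000, Gamma_vuu = 0.000000, Gamma_vuv = 0.000000, Gamma_vvv = 0.000000; k1 = (-0.639639, -1.125000, -0.586828, 0.000000)
  k2: at (u, v) = (0.548736, -0.893750), (du/dtau, dv/dtau) = (-0.668980, -1.125000); Gamma_uuu = 1.416104, Gamma_uuv = 0.000000, Gamma_uvv = 0.000000, Gamma_vuu = 0.000000, Gamma_vuv = 0.000000, Gamma_vvv = 0.000000; k2 = (-0.668980, -1.125000, -0.633755, 0.000000)
  k3: at (u, v) = (0.547269, -0.893750), (du/dtau, dv/dtau) = (-0.671327, -1.125000); Gamma_uuu = 1.415138, Gamma_uuv = 0.000000, Gamma_uvv = 0.000000, Gamma_vuu = 0.000000, Gamma_vuv = 0.000000, Gamma_vvv = 0.000000; k3 = (-0.671327, -1.125000, -0.637773, 0.000000)
  k4: at (u, v) = (0.513585, -0.950000), (du/dtau, dv/dtau) = (-0.703416, -1.125000); Gamma_uuu = 1.389562, Gamma_uuv = 0.000000, Gamma_uvv = 0.000000, Gamma_vuu = 0.000000, Gamma_vuv = 0.000000, Gamma_vvv = 0.000000; k4 = (-0.703416, -1.125000, -0.687547, 0.000000)
  Y <- Y + (h/6)(k1 + 2k2 + 2k3 + k4): u = 0.5137, v = -0.9500, du/dtau = -0.7033, dv/dtau = -1.1250
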